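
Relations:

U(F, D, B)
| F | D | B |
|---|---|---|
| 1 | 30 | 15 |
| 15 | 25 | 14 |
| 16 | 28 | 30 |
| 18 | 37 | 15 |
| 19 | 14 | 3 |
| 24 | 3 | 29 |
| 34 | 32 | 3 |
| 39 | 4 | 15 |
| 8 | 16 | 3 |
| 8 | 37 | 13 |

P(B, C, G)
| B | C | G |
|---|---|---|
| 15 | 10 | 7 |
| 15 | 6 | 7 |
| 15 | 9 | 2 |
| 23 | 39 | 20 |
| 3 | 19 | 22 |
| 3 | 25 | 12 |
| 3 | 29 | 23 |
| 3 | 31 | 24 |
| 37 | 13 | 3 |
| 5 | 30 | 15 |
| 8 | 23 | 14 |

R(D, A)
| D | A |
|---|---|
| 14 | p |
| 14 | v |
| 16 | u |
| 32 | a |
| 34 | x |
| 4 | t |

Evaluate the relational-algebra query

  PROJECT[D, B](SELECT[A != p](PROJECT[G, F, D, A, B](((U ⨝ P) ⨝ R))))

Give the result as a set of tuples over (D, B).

{(14, 3), (16, 3), (32, 3), (4, 15)}

Joining U and P on B yields {(1, 30, 15, 10, 7), (1, 30, 15, 6, 7), (1, 30, 15, 9, 2), (18, 37, 15, 10, 7), (18, 37, 15, 6, 7), (18, 37, 15, 9, 2), (19, 14, 3, 19, 22), (19, 14, 3, 25, 12), (19, 14, 3, 29, 23), (19, 14, 3, 31, 24), (34, 32, 3, 19, 22), (34, 32, 3, 25, 12), (34, 32, 3, 29, 23), (34, 32, 3, 31, 24), (39, 4, 15, 10, 7), (39, 4, 15, 6, 7), (39, 4, 15, 9, 2), (8, 16, 3, 19, 22), (8, 16, 3, 25, 12), (8, 16, 3, 29, 23), (8, 16, 3, 31, 24)}.
Joining (U ⨝ P) and R on D yields {(19, 14, 3, 19, 22, p), (19, 14, 3, 19, 22, v), (19, 14, 3, 25, 12, p), (19, 14, 3, 25, 12, v), (19, 14, 3, 29, 23, p), (19, 14, 3, 29, 23, v), (19, 14, 3, 31, 24, p), (19, 14, 3, 31, 24, v), (34, 32, 3, 19, 22, a), (34, 32, 3, 25, 12, a), (34, 32, 3, 29, 23, a), (34, 32, 3, 31, 24, a), (39, 4, 15, 10, 7, t), (39, 4, 15, 6, 7, t), (39, 4, 15, 9, 2, t), (8, 16, 3, 19, 22, u), (8, 16, 3, 25, 12, u), (8, 16, 3, 29, 23, u), (8, 16, 3, 31, 24, u)}.
π_{G, F, D, A, B} gives {(12, 19, 14, p, 3), (12, 19, 14, v, 3), (12, 34, 32, a, 3), (12, 8, 16, u, 3), (2, 39, 4, t, 15), (22, 19, 14, p, 3), (22, 19, 14, v, 3), (22, 34, 32, a, 3), (22, 8, 16, u, 3), (23, 19, 14, p, 3), (23, 19, 14, v, 3), (23, 34, 32, a, 3), (23, 8, 16, u, 3), (24, 19, 14, p, 3), (24, 19, 14, v, 3), (24, 34, 32, a, 3), (24, 8, 16, u, 3), (7, 39, 4, t, 15)} (1 duplicate(s) eliminated).
Filtering on A != p leaves {(12, 19, 14, v, 3), (12, 34, 32, a, 3), (12, 8, 16, u, 3), (2, 39, 4, t, 15), (22, 19, 14, v, 3), (22, 34, 32, a, 3), (22, 8, 16, u, 3), (23, 19, 14, v, 3), (23, 34, 32, a, 3), (23, 8, 16, u, 3), (24, 19, 14, v, 3), (24, 34, 32, a, 3), (24, 8, 16, u, 3), (7, 39, 4, t, 15)}.
π_{D, B} gives {(14, 3), (16, 3), (32, 3), (4, 15)} (10 duplicate(s) eliminated).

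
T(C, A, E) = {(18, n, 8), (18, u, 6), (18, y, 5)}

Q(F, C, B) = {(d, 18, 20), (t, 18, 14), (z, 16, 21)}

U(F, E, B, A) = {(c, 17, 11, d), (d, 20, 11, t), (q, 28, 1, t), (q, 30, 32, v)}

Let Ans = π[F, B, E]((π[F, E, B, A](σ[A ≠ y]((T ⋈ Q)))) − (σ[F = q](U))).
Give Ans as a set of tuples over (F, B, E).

{(d, 20, 6), (d, 20, 8), (t, 14, 6), (t, 14, 8)}

Natural join on C: {(18, n, 8, d, 20), (18, n, 8, t, 14), (18, u, 6, d, 20), (18, u, 6, t, 14), (18, y, 5, d, 20), (18, y, 5, t, 14)}
Filtering on A ≠ y leaves {(18, n, 8, d, 20), (18, n, 8, t, 14), (18, u, 6, d, 20), (18, u, 6, t, 14)}.
Projecting to F, E, B, A: {(d, 6, 20, u), (d, 8, 20, n), (t, 6, 14, u), (t, 8, 14, n)}
Filtering on F = q leaves {(q, 28, 1, t), (q, 30, 32, v)}.
Difference: {(d, 6, 20, u), (d, 8, 20, n), (t, 6, 14, u), (t, 8, 14, n)} with {(q, 28, 1, t), (q, 30, 32, v)} → {(d, 6, 20, u), (d, 8, 20, n), (t, 6, 14, u), (t, 8, 14, n)}
Projecting to F, B, E: {(d, 20, 6), (d, 20, 8), (t, 14, 6), (t, 14, 8)}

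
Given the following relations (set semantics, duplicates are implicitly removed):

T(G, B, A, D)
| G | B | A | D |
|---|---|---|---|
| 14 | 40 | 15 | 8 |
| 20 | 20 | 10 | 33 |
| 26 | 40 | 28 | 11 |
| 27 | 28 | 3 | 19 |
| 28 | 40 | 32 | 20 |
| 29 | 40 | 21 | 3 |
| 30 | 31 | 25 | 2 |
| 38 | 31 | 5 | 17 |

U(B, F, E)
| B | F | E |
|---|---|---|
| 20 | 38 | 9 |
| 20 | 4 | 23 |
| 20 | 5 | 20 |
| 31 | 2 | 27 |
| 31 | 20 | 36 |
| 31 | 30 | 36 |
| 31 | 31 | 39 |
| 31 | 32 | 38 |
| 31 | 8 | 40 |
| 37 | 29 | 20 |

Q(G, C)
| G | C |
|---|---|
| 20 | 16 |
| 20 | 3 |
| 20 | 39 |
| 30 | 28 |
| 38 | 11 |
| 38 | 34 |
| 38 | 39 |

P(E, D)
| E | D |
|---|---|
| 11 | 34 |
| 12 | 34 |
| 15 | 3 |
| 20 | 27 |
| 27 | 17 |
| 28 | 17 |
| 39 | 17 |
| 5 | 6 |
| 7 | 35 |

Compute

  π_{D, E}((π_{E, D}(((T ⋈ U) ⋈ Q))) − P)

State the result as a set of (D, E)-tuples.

{(17, 36), (17, 38), (17, 40), (2, 27), (2, 36), (2, 38), (2, 39), (2, 40), (33, 20), (33, 23), (33, 9)}

Natural join on B: {(20, 20, 10, 33, 38, 9), (20, 20, 10, 33, 4, 23), (20, 20, 10, 33, 5, 20), (30, 31, 25, 2, 2, 27), (30, 31, 25, 2, 20, 36), (30, 31, 25, 2, 30, 36), (30, 31, 25, 2, 31, 39), (30, 31, 25, 2, 32, 38), (30, 31, 25, 2, 8, 40), (38, 31, 5, 17, 2, 27), (38, 31, 5, 17, 20, 36), (38, 31, 5, 17, 30, 36), (38, 31, 5, 17, 31, 39), (38, 31, 5, 17, 32, 38), (38, 31, 5, 17, 8, 40)}
Natural join on G: {(20, 20, 10, 33, 38, 9, 16), (20, 20, 10, 33, 38, 9, 3), (20, 20, 10, 33, 38, 9, 39), (20, 20, 10, 33, 4, 23, 16), (20, 20, 10, 33, 4, 23, 3), (20, 20, 10, 33, 4, 23, 39), (20, 20, 10, 33, 5, 20, 16), (20, 20, 10, 33, 5, 20, 3), (20, 20, 10, 33, 5, 20, 39), (30, 31, 25, 2, 2, 27, 28), (30, 31, 25, 2, 20, 36, 28), (30, 31, 25, 2, 30, 36, 28), (30, 31, 25, 2, 31, 39, 28), (30, 31, 25, 2, 32, 38, 28), (30, 31, 25, 2, 8, 40, 28), (38, 31, 5, 17, 2, 27, 11), (38, 31, 5, 17, 2, 27, 34), (38, 31, 5, 17, 2, 27, 39), (38, 31, 5, 17, 20, 36, 11), (38, 31, 5, 17, 20, 36, 34), (38, 31, 5, 17, 20, 36, 39), (38, 31, 5, 17, 30, 36, 11), (38, 31, 5, 17, 30, 36, 34), (38, 31, 5, 17, 30, 36, 39), (38, 31, 5, 17, 31, 39, 11), (38, 31, 5, 17, 31, 39, 34), (38, 31, 5, 17, 31, 39, 39), (38, 31, 5, 17, 32, 38, 11), (38, 31, 5, 17, 32, 38, 34), (38, 31, 5, 17, 32, 38, 39), (38, 31, 5, 17, 8, 40, 11), (38, 31, 5, 17, 8, 40, 34), (38, 31, 5, 17, 8, 40, 39)}
Keep only column(s) E, D (20 duplicate(s) eliminated): {(20, 33), (23, 33), (27, 17), (27, 2), (36, 17), (36, 2), (38, 17), (38, 2), (39, 17), (39, 2), (40, 17), (40, 2), (9, 33)}
Set difference of the two operands is {(20, 33), (23, 33), (27, 2), (36, 17), (36, 2), (38, 17), (38, 2), (39, 2), (40, 17), (40, 2), (9, 33)}.
Keep only column(s) D, E: {(17, 36), (17, 38), (17, 40), (2, 27), (2, 36), (2, 38), (2, 39), (2, 40), (33, 20), (33, 23), (33, 9)}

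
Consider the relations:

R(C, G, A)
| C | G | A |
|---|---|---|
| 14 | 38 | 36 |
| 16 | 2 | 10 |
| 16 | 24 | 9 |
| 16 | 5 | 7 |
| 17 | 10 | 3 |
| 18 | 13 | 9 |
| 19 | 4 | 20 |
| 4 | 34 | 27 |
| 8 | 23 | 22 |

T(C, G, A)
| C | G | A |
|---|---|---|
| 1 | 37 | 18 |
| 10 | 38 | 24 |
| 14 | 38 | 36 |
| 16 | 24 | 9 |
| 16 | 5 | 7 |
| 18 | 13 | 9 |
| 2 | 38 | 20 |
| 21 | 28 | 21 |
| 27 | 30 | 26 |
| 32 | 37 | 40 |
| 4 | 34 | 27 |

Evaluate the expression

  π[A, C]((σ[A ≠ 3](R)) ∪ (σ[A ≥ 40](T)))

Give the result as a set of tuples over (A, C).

Selection A ≠ 3: {(14, 38, 36), (16, 2, 10), (16, 24, 9), (16, 5, 7), (18, 13, 9), (19, 4, 20), (4, 34, 27), (8, 23, 22)}
Selection A ≥ 40: {(32, 37, 40)}
Taking the union: {(14, 38, 36), (16, 2, 10), (16, 24, 9), (16, 5, 7), (18, 13, 9), (19, 4, 20), (32, 37, 40), (4, 34, 27), (8, 23, 22)}
Projecting to A, C: {(10, 16), (20, 19), (22, 8), (27, 4), (36, 14), (40, 32), (7, 16), (9, 16), (9, 18)}

{(10, 16), (20, 19), (22, 8), (27, 4), (36, 14), (40, 32), (7, 16), (9, 16), (9, 18)}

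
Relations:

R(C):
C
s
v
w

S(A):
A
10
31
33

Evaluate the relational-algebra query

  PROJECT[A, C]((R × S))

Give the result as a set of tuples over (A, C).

R × S: Cartesian product, 3·3 = 9 tuples over (C, A).
Projecting to A, C: {(10, s), (10, v), (10, w), (31, s), (31, v), (31, w), (33, s), (33, v), (33, w)}

{(10, s), (10, v), (10, w), (31, s), (31, v), (31, w), (33, s), (33, v), (33, w)}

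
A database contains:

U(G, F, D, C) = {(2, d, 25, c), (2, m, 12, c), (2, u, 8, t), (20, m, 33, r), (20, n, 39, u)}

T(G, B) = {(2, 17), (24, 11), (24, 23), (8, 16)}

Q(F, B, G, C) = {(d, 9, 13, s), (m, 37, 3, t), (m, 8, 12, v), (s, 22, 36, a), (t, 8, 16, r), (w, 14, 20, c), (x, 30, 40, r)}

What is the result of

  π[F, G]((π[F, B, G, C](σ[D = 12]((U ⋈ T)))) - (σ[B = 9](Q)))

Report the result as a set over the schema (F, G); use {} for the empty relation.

{(m, 2)}

U ⋈ T (natural join on G): {(2, d, 25, c, 17), (2, m, 12, c, 17), (2, u, 8, t, 17)}
Apply σ_{D = 12}; surviving tuples: {(2, m, 12, c, 17)}
π_{F, B, G, C} gives {(m, 17, 2, c)}.
Apply σ_{B = 9}; surviving tuples: {(d, 9, 13, s)}
Set difference of the two operands is {(m, 17, 2, c)}.
π_{F, G} gives {(m, 2)}.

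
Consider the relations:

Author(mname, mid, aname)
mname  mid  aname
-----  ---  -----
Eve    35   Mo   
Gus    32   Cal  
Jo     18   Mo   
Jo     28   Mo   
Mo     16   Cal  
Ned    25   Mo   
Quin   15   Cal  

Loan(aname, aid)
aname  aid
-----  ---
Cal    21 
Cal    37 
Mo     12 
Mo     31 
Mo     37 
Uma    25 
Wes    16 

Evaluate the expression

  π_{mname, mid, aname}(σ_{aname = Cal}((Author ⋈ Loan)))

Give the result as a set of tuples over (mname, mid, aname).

{(Gus, 32, Cal), (Mo, 16, Cal), (Quin, 15, Cal)}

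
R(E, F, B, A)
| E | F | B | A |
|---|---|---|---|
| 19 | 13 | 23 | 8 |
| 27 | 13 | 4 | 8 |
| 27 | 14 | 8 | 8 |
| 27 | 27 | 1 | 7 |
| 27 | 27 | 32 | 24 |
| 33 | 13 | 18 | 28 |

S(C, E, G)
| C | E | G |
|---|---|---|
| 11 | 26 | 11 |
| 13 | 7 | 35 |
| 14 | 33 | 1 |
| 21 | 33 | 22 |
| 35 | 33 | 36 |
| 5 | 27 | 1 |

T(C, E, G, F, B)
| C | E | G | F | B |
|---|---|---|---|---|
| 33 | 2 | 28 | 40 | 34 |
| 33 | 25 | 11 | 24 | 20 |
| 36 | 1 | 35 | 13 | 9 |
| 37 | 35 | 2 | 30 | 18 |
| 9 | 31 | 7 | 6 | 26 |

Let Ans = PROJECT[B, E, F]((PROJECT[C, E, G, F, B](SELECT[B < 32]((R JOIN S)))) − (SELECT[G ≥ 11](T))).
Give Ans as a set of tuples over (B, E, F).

Natural join on E: {(27, 13, 4, 8, 5, 1), (27, 14, 8, 8, 5, 1), (27, 27, 1, 7, 5, 1), (27, 27, 32, 24, 5, 1), (33, 13, 18, 28, 14, 1), (33, 13, 18, 28, 21, 22), (33, 13, 18, 28, 35, 36)}
σ[B < 32]: keep tuples satisfying B < 32 → {(27, 13, 4, 8, 5, 1), (27, 14, 8, 8, 5, 1), (27, 27, 1, 7, 5, 1), (33, 13, 18, 28, 14, 1), (33, 13, 18, 28, 21, 22), (33, 13, 18, 28, 35, 36)}
Keep only column(s) C, E, G, F, B: {(14, 33, 1, 13, 18), (21, 33, 22, 13, 18), (35, 33, 36, 13, 18), (5, 27, 1, 13, 4), (5, 27, 1, 14, 8), (5, 27, 1, 27, 1)}
σ[G ≥ 11]: keep tuples satisfying G ≥ 11 → {(33, 2, 28, 40, 34), (33, 25, 11, 24, 20), (36, 1, 35, 13, 9)}
Set difference of the two operands is {(14, 33, 1, 13, 18), (21, 33, 22, 13, 18), (35, 33, 36, 13, 18), (5, 27, 1, 13, 4), (5, 27, 1, 14, 8), (5, 27, 1, 27, 1)}.
Keep only column(s) B, E, F (2 duplicate(s) eliminated): {(1, 27, 27), (18, 33, 13), (4, 27, 13), (8, 27, 14)}

{(1, 27, 27), (18, 33, 13), (4, 27, 13), (8, 27, 14)}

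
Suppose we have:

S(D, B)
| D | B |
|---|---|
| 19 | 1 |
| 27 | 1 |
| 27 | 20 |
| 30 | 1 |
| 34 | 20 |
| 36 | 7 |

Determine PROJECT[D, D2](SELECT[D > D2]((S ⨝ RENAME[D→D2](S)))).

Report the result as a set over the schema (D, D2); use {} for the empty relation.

ρ[D→D2]: schema becomes (D2, B); tuples unchanged.
Joining S and RENAME[D→D2](S) on B yields {(19, 1, 19), (19, 1, 27), (19, 1, 30), (27, 1, 19), (27, 1, 27), (27, 1, 30), (27, 20, 27), (27, 20, 34), (30, 1, 19), (30, 1, 27), (30, 1, 30), (34, 20, 27), (34, 20, 34), (36, 7, 36)}.
σ[D > D2]: keep tuples satisfying D > D2 → {(27, 1, 19), (30, 1, 19), (30, 1, 27), (34, 20, 27)}
Keep only column(s) D, D2: {(27, 19), (30, 19), (30, 27), (34, 27)}

{(27, 19), (30, 19), (30, 27), (34, 27)}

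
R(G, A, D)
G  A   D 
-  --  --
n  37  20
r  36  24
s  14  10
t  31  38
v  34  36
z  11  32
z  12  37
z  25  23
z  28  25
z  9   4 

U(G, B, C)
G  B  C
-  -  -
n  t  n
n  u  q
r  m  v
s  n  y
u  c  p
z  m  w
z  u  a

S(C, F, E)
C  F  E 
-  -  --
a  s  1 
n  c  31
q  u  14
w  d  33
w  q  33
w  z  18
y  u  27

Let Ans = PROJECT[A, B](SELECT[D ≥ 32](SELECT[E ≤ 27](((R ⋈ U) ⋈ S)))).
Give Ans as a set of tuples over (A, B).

{(11, m), (11, u), (12, m), (12, u)}

Natural join on G: {(n, 37, 20, t, n), (n, 37, 20, u, q), (r, 36, 24, m, v), (s, 14, 10, n, y), (z, 11, 32, m, w), (z, 11, 32, u, a), (z, 12, 37, m, w), (z, 12, 37, u, a), (z, 25, 23, m, w), (z, 25, 23, u, a), (z, 28, 25, m, w), (z, 28, 25, u, a), (z, 9, 4, m, w), (z, 9, 4, u, a)}
Natural join on C: {(n, 37, 20, t, n, c, 31), (n, 37, 20, u, q, u, 14), (s, 14, 10, n, y, u, 27), (z, 11, 32, m, w, d, 33), (z, 11, 32, m, w, q, 33), (z, 11, 32, m, w, z, 18), (z, 11, 32, u, a, s, 1), (z, 12, 37, m, w, d, 33), (z, 12, 37, m, w, q, 33), (z, 12, 37, m, w, z, 18), (z, 12, 37, u, a, s, 1), (z, 25, 23, m, w, d, 33), (z, 25, 23, m, w, q, 33), (z, 25, 23, m, w, z, 18), (z, 25, 23, u, a, s, 1), (z, 28, 25, m, w, d, 33), (z, 28, 25, m, w, q, 33), (z, 28, 25, m, w, z, 18), (z, 28, 25, u, a, s, 1), (z, 9, 4, m, w, d, 33), (z, 9, 4, m, w, q, 33), (z, 9, 4, m, w, z, 18), (z, 9, 4, u, a, s, 1)}
Apply σ_{E ≤ 27}; surviving tuples: {(n, 37, 20, u, q, u, 14), (s, 14, 10, n, y, u, 27), (z, 11, 32, m, w, z, 18), (z, 11, 32, u, a, s, 1), (z, 12, 37, m, w, z, 18), (z, 12, 37, u, a, s, 1), (z, 25, 23, m, w, z, 18), (z, 25, 23, u, a, s, 1), (z, 28, 25, m, w, z, 18), (z, 28, 25, u, a, s, 1), (z, 9, 4, m, w, z, 18), (z, 9, 4, u, a, s, 1)}
Apply σ_{D ≥ 32}; surviving tuples: {(z, 11, 32, m, w, z, 18), (z, 11, 32, u, a, s, 1), (z, 12, 37, m, w, z, 18), (z, 12, 37, u, a, s, 1)}
Projecting to A, B: {(11, m), (11, u), (12, m), (12, u)}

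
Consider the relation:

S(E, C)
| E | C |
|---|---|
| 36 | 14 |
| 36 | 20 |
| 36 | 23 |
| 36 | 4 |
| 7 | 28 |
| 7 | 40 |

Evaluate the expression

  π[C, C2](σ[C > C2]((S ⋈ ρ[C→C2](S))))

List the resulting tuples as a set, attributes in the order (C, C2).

{(14, 4), (20, 14), (20, 4), (23, 14), (23, 20), (23, 4), (40, 28)}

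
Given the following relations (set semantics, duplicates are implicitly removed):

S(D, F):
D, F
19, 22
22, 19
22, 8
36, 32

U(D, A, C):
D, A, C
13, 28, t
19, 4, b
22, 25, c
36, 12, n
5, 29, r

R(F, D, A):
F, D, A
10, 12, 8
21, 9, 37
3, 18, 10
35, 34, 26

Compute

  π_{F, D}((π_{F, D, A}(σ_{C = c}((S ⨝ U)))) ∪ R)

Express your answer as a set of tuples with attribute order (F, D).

Natural join on D: {(19, 22, 4, b), (22, 19, 25, c), (22, 8, 25, c), (36, 32, 12, n)}
σ[C = c]: keep tuples satisfying C = c → {(22, 19, 25, c), (22, 8, 25, c)}
Projecting to F, D, A: {(19, 22, 25), (8, 22, 25)}
Set union of the two operands is {(10, 12, 8), (19, 22, 25), (21, 9, 37), (3, 18, 10), (35, 34, 26), (8, 22, 25)}.
Projecting to F, D: {(10, 12), (19, 22), (21, 9), (3, 18), (35, 34), (8, 22)}

{(10, 12), (19, 22), (21, 9), (3, 18), (35, 34), (8, 22)}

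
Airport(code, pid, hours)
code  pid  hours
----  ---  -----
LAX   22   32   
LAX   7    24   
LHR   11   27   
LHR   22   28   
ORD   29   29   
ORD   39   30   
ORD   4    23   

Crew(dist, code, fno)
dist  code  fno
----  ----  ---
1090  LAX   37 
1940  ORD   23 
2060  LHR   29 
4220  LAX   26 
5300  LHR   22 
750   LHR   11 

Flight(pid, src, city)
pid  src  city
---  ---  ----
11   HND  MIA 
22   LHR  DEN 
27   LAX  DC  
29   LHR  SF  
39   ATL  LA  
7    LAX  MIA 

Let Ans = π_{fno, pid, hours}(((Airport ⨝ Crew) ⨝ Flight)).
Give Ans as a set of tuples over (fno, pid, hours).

{(11, 11, 27), (11, 22, 28), (22, 11, 27), (22, 22, 28), (23, 29, 29), (23, 39, 30), (26, 22, 32), (26, 7, 24), (29, 11, 27), (29, 22, 28), (37, 22, 32), (37, 7, 24)}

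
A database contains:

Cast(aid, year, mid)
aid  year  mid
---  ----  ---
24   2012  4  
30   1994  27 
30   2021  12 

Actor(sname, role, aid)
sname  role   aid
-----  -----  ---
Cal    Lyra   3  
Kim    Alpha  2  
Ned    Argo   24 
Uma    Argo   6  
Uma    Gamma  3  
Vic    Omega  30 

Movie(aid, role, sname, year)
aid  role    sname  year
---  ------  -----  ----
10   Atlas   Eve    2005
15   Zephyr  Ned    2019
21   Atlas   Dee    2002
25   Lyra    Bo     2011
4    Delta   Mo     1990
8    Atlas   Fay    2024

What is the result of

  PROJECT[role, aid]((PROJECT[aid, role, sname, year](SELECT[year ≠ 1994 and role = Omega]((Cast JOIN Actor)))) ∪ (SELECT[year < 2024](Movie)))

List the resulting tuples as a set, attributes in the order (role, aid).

{(Atlas, 10), (Atlas, 21), (Delta, 4), (Lyra, 25), (Omega, 30), (Zephyr, 15)}

Cast ⋈ Actor (natural join on aid): {(24, 2012, 4, Ned, Argo), (30, 1994, 27, Vic, Omega), (30, 2021, 12, Vic, Omega)}
Apply σ_{year ≠ 1994 and role = Omega}; surviving tuples: {(30, 2021, 12, Vic, Omega)}
Projecting to aid, role, sname, year: {(30, Omega, Vic, 2021)}
Apply σ_{year < 2024}; surviving tuples: {(10, Atlas, Eve, 2005), (15, Zephyr, Ned, 2019), (21, Atlas, Dee, 2002), (25, Lyra, Bo, 2011), (4, Delta, Mo, 1990)}
Set union of the two operands is {(10, Atlas, Eve, 2005), (15, Zephyr, Ned, 2019), (21, Atlas, Dee, 2002), (25, Lyra, Bo, 2011), (30, Omega, Vic, 2021), (4, Delta, Mo, 1990)}.
Projecting to role, aid: {(Atlas, 10), (Atlas, 21), (Delta, 4), (Lyra, 25), (Omega, 30), (Zephyr, 15)}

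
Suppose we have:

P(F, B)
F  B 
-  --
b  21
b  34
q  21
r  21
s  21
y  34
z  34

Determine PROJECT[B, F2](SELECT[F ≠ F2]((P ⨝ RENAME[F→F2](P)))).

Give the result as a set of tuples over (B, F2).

ρ[F→F2]: schema becomes (F2, B); tuples unchanged.
P ⋈ RENAME[F→F2](P) (natural join on B): {(b, 21, b), (b, 21, q), (b, 21, r), (b, 21, s), (b, 34, b), (b, 34, y), (b, 34, z), (q, 21, b), (q, 21, q), (q, 21, r), (q, 21, s), (r, 21, b), (r, 21, q), (r, 21, r), (r, 21, s), (s, 21, b), (s, 21, q), (s, 21, r), (s, 21, s), (y, 34, b), (y, 34, y), (y, 34, z), (z, 34, b), (z, 34, y), (z, 34, z)}
Filtering on F ≠ F2 leaves {(b, 21, q), (b, 21, r), (b, 21, s), (b, 34, y), (b, 34, z), (q, 21, b), (q, 21, r), (q, 21, s), (r, 21, b), (r, 21, q), (r, 21, s), (s, 21, b), (s, 21, q), (s, 21, r), (y, 34, b), (y, 34, z), (z, 34, b), (z, 34, y)}.
Keep only column(s) B, F2 (11 duplicate(s) eliminated): {(21, b), (21, q), (21, r), (21, s), (34, b), (34, y), (34, z)}

{(21, b), (21, q), (21, r), (21, s), (34, b), (34, y), (34, z)}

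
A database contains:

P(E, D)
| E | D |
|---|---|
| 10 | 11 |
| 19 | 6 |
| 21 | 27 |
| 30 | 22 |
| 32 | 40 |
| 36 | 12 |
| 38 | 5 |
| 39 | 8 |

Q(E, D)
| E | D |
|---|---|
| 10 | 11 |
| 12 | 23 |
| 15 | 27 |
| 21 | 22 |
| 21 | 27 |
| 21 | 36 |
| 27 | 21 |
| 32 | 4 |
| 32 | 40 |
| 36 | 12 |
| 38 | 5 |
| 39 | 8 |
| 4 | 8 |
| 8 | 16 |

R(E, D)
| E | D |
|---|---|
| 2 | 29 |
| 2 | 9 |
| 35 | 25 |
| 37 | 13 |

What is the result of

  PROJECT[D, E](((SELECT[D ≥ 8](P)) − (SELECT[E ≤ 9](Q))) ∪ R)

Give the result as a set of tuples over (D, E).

Selection D ≥ 8: {(10, 11), (21, 27), (30, 22), (32, 40), (36, 12), (39, 8)}
Selection E ≤ 9: {(4, 8), (8, 16)}
Difference: {(10, 11), (21, 27), (30, 22), (32, 40), (36, 12), (39, 8)} with {(4, 8), (8, 16)} → {(10, 11), (21, 27), (30, 22), (32, 40), (36, 12), (39, 8)}
Union: {(10, 11), (21, 27), (30, 22), (32, 40), (36, 12), (39, 8)} with {(2, 29), (2, 9), (35, 25), (37, 13)} → {(10, 11), (2, 29), (2, 9), (21, 27), (30, 22), (32, 40), (35, 25), (36, 12), (37, 13), (39, 8)}
Keep only column(s) D, E: {(11, 10), (12, 36), (13, 37), (22, 30), (25, 35), (27, 21), (29, 2), (40, 32), (8, 39), (9, 2)}

{(11, 10), (12, 36), (13, 37), (22, 30), (25, 35), (27, 21), (29, 2), (40, 32), (8, 39), (9, 2)}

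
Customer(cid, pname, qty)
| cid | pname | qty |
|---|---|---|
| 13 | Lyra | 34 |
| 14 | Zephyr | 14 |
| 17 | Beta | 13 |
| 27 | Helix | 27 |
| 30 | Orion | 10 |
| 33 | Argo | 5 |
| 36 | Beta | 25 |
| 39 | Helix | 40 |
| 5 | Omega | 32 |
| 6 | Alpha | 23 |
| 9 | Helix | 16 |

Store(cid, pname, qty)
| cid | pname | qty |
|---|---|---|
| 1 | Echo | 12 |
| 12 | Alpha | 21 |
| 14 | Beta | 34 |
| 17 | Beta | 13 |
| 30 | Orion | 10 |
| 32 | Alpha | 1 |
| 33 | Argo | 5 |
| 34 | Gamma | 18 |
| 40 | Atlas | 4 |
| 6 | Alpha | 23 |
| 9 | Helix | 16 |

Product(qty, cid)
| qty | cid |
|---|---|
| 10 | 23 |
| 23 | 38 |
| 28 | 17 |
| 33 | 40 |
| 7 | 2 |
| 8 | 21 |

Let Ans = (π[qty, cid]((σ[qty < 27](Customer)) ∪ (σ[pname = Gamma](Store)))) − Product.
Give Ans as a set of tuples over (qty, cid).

{(10, 30), (13, 17), (14, 14), (16, 9), (18, 34), (23, 6), (25, 36), (5, 33)}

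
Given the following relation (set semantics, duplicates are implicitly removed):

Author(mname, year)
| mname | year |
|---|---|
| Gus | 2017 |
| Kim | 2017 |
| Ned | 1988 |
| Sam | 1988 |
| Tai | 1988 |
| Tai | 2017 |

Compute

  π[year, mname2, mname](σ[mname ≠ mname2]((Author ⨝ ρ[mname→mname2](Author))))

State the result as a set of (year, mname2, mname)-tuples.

ρ[mname→mname2]: schema becomes (mname2, year); tuples unchanged.
Joining Author and ρ[mname→mname2](Author) on year yields {(Gus, 2017, Gus), (Gus, 2017, Kim), (Gus, 2017, Tai), (Kim, 2017, Gus), (Kim, 2017, Kim), (Kim, 2017, Tai), (Ned, 1988, Ned), (Ned, 1988, Sam), (Ned, 1988, Tai), (Sam, 1988, Ned), (Sam, 1988, Sam), (Sam, 1988, Tai), (Tai, 1988, Ned), (Tai, 1988, Sam), (Tai, 1988, Tai), (Tai, 2017, Gus), (Tai, 2017, Kim), (Tai, 2017, Tai)}.
σ[mname ≠ mname2]: keep tuples satisfying mname ≠ mname2 → {(Gus, 2017, Kim), (Gus, 2017, Tai), (Kim, 2017, Gus), (Kim, 2017, Tai), (Ned, 1988, Sam), (Ned, 1988, Tai), (Sam, 1988, Ned), (Sam, 1988, Tai), (Tai, 1988, Ned), (Tai, 1988, Sam), (Tai, 2017, Gus), (Tai, 2017, Kim)}
Projecting to year, mname2, mname: {(1988, Ned, Sam), (1988, Ned, Tai), (1988, Sam, Ned), (1988, Sam, Tai), (1988, Tai, Ned), (1988, Tai, Sam), (2017, Gus, Kim), (2017, Gus, Tai), (2017, Kim, Gus), (2017, Kim, Tai), (2017, Tai, Gus), (2017, Tai, Kim)}

{(1988, Ned, Sam), (1988, Ned, Tai), (1988, Sam, Ned), (1988, Sam, Tai), (1988, Tai, Ned), (1988, Tai, Sam), (2017, Gus, Kim), (2017, Gus, Tai), (2017, Kim, Gus), (2017, Kim, Tai), (2017, Tai, Gus), (2017, Tai, Kim)}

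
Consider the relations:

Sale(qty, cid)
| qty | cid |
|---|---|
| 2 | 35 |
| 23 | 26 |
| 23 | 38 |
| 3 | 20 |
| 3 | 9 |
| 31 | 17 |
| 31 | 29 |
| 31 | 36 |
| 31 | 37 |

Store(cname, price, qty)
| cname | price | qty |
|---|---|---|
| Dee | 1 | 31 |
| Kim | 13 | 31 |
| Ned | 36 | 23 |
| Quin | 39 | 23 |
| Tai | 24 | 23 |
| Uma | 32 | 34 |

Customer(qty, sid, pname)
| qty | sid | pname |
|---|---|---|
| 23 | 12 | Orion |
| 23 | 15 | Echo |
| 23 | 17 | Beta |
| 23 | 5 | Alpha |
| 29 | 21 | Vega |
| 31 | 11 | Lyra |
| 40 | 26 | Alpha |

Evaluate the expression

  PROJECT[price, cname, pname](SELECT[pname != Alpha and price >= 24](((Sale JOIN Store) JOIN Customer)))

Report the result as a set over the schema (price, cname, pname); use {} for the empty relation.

Sale ⋈ Store (natural join on qty): {(23, 26, Ned, 36), (23, 26, Quin, 39), (23, 26, Tai, 24), (23, 38, Ned, 36), (23, 38, Quin, 39), (23, 38, Tai, 24), (31, 17, Dee, 1), (31, 17, Kim, 13), (31, 29, Dee, 1), (31, 29, Kim, 13), (31, 36, Dee, 1), (31, 36, Kim, 13), (31, 37, Dee, 1), (31, 37, Kim, 13)}
(Sale JOIN Store) ⋈ Customer (natural join on qty): {(23, 26, Ned, 36, 12, Orion), (23, 26, Ned, 36, 15, Echo), (23, 26, Ned, 36, 17, Beta), (23, 26, Ned, 36, 5, Alpha), (23, 26, Quin, 39, 12, Orion), (23, 26, Quin, 39, 15, Echo), (23, 26, Quin, 39, 17, Beta), (23, 26, Quin, 39, 5, Alpha), (23, 26, Tai, 24, 12, Orion), (23, 26, Tai, 24, 15, Echo), (23, 26, Tai, 24, 17, Beta), (23, 26, Tai, 24, 5, Alpha), (23, 38, Ned, 36, 12, Orion), (23, 38, Ned, 36, 15, Echo), (23, 38, Ned, 36, 17, Beta), (23, 38, Ned, 36, 5, Alpha), (23, 38, Quin, 39, 12, Orion), (23, 38, Quin, 39, 15, Echo), (23, 38, Quin, 39, 17, Beta), (23, 38, Quin, 39, 5, Alpha), (23, 38, Tai, 24, 12, Orion), (23, 38, Tai, 24, 15, Echo), (23, 38, Tai, 24, 17, Beta), (23, 38, Tai, 24, 5, Alpha), (31, 17, Dee, 1, 11, Lyra), (31, 17, Kim, 13, 11, Lyra), (31, 29, Dee, 1, 11, Lyra), (31, 29, Kim, 13, 11, Lyra), (31, 36, Dee, 1, 11, Lyra), (31, 36, Kim, 13, 11, Lyra), (31, 37, Dee, 1, 11, Lyra), (31, 37, Kim, 13, 11, Lyra)}
Filtering on pname != Alpha and price >= 24 leaves {(23, 26, Ned, 36, 12, Orion), (23, 26, Ned, 36, 15, Echo), (23, 26, Ned, 36, 17, Beta), (23, 26, Quin, 39, 12, Orion), (23, 26, Quin, 39, 15, Echo), (23, 26, Quin, 39, 17, Beta), (23, 26, Tai, 24, 12, Orion), (23, 26, Tai, 24, 15, Echo), (23, 26, Tai, 24, 17, Beta), (23, 38, Ned, 36, 12, Orion), (23, 38, Ned, 36, 15, Echo), (23, 38, Ned, 36, 17, Beta), (23, 38, Quin, 39, 12, Orion), (23, 38, Quin, 39, 15, Echo), (23, 38, Quin, 39, 17, Beta), (23, 38, Tai, 24, 12, Orion), (23, 38, Tai, 24, 15, Echo), (23, 38, Tai, 24, 17, Beta)}.
π_{price, cname, pname} gives {(24, Tai, Beta), (24, Tai, Echo), (24, Tai, Orion), (36, Ned, Beta), (36, Ned, Echo), (36, Ned, Orion), (39, Quin, Beta), (39, Quin, Echo), (39, Quin, Orion)} (9 duplicate(s) eliminated).

{(24, Tai, Beta), (24, Tai, Echo), (24, Tai, Orion), (36, Ned, Beta), (36, Ned, Echo), (36, Ned, Orion), (39, Quin, Beta), (39, Quin, Echo), (39, Quin, Orion)}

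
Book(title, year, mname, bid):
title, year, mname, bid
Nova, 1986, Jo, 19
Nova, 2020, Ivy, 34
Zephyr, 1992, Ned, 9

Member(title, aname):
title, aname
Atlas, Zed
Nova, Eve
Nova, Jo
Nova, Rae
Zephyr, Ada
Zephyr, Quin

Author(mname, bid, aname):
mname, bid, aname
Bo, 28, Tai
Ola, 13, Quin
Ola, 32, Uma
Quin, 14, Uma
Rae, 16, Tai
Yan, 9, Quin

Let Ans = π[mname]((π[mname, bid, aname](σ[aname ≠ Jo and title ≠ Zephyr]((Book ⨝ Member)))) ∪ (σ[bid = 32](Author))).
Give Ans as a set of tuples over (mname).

Natural join on title: {(Nova, 1986, Jo, 19, Eve), (Nova, 1986, Jo, 19, Jo), (Nova, 1986, Jo, 19, Rae), (Nova, 2020, Ivy, 34, Eve), (Nova, 2020, Ivy, 34, Jo), (Nova, 2020, Ivy, 34, Rae), (Zephyr, 1992, Ned, 9, Ada), (Zephyr, 1992, Ned, 9, Quin)}
Filtering on aname ≠ Jo and title ≠ Zephyr leaves {(Nova, 1986, Jo, 19, Eve), (Nova, 1986, Jo, 19, Rae), (Nova, 2020, Ivy, 34, Eve), (Nova, 2020, Ivy, 34, Rae)}.
π_{mname, bid, aname} gives {(Ivy, 34, Eve), (Ivy, 34, Rae), (Jo, 19, Eve), (Jo, 19, Rae)}.
Filtering on bid = 32 leaves {(Ola, 32, Uma)}.
Taking the union: {(Ivy, 34, Eve), (Ivy, 34, Rae), (Jo, 19, Eve), (Jo, 19, Rae), (Ola, 32, Uma)}
π_{mname} gives {Ivy, Jo, Ola} (2 duplicate(s) eliminated).

{Ivy, Jo, Ola}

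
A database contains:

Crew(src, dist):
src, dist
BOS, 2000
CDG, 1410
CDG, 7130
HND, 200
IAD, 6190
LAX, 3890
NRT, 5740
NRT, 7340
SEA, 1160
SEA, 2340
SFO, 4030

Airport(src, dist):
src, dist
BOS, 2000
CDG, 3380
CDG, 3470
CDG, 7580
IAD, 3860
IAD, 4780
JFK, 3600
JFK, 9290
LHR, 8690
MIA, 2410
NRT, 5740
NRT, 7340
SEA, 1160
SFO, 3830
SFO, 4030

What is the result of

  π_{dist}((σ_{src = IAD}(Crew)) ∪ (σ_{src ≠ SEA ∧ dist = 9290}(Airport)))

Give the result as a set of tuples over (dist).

{6190, 9290}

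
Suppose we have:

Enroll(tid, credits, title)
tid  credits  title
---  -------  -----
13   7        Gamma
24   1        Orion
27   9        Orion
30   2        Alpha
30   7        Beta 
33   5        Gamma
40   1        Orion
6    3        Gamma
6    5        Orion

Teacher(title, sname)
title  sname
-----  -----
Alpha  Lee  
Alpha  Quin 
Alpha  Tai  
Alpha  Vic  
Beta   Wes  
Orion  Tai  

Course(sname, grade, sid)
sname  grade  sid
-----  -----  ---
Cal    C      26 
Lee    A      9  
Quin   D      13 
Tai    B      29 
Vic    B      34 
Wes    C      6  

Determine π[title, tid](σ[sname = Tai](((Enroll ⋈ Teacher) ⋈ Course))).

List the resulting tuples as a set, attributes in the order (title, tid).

{(Alpha, 30), (Orion, 24), (Orion, 27), (Orion, 40), (Orion, 6)}

Natural join on title: {(24, 1, Orion, Tai), (27, 9, Orion, Tai), (30, 2, Alpha, Lee), (30, 2, Alpha, Quin), (30, 2, Alpha, Tai), (30, 2, Alpha, Vic), (30, 7, Beta, Wes), (40, 1, Orion, Tai), (6, 5, Orion, Tai)}
Natural join on sname: {(24, 1, Orion, Tai, B, 29), (27, 9, Orion, Tai, B, 29), (30, 2, Alpha, Lee, A, 9), (30, 2, Alpha, Quin, D, 13), (30, 2, Alpha, Tai, B, 29), (30, 2, Alpha, Vic, B, 34), (30, 7, Beta, Wes, C, 6), (40, 1, Orion, Tai, B, 29), (6, 5, Orion, Tai, B, 29)}
Filtering on sname = Tai leaves {(24, 1, Orion, Tai, B, 29), (27, 9, Orion, Tai, B, 29), (30, 2, Alpha, Tai, B, 29), (40, 1, Orion, Tai, B, 29), (6, 5, Orion, Tai, B, 29)}.
π[title, tid]: project onto (title, tid) → {(Alpha, 30), (Orion, 24), (Orion, 27), (Orion, 40), (Orion, 6)}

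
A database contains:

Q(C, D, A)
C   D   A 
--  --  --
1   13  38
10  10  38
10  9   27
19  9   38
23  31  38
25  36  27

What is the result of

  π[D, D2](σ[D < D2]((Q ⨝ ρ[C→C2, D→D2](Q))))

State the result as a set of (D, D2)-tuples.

{(10, 13), (10, 31), (13, 31), (9, 10), (9, 13), (9, 31), (9, 36)}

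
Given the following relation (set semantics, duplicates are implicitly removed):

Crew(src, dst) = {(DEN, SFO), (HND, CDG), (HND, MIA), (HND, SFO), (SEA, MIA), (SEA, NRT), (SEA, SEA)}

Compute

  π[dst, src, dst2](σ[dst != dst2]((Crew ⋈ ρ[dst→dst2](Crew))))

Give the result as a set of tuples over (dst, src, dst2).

{(CDG, HND, MIA), (CDG, HND, SFO), (MIA, HND, CDG), (MIA, HND, SFO), (MIA, SEA, NRT), (MIA, SEA, SEA), (NRT, SEA, MIA), (NRT, SEA, SEA), (SEA, SEA, MIA), (SEA, SEA, NRT), (SFO, HND, CDG), (SFO, HND, MIA)}

ρ[dst→dst2]: schema becomes (src, dst2); tuples unchanged.
Joining Crew and ρ[dst→dst2](Crew) on src yields {(DEN, SFO, SFO), (HND, CDG, CDG), (HND, CDG, MIA), (HND, CDG, SFO), (HND, MIA, CDG), (HND, MIA, MIA), (HND, MIA, SFO), (HND, SFO, CDG), (HND, SFO, MIA), (HND, SFO, SFO), (SEA, MIA, MIA), (SEA, MIA, NRT), (SEA, MIA, SEA), (SEA, NRT, MIA), (SEA, NRT, NRT), (SEA, NRT, SEA), (SEA, SEA, MIA), (SEA, SEA, NRT), (SEA, SEA, SEA)}.
Filtering on dst != dst2 leaves {(HND, CDG, MIA), (HND, CDG, SFO), (HND, MIA, CDG), (HND, MIA, SFO), (HND, SFO, CDG), (HND, SFO, MIA), (SEA, MIA, NRT), (SEA, MIA, SEA), (SEA, NRT, MIA), (SEA, NRT, SEA), (SEA, SEA, MIA), (SEA, SEA, NRT)}.
Keep only column(s) dst, src, dst2: {(CDG, HND, MIA), (CDG, HND, SFO), (MIA, HND, CDG), (MIA, HND, SFO), (MIA, SEA, NRT), (MIA, SEA, SEA), (NRT, SEA, MIA), (NRT, SEA, SEA), (SEA, SEA, MIA), (SEA, SEA, NRT), (SFO, HND, CDG), (SFO, HND, MIA)}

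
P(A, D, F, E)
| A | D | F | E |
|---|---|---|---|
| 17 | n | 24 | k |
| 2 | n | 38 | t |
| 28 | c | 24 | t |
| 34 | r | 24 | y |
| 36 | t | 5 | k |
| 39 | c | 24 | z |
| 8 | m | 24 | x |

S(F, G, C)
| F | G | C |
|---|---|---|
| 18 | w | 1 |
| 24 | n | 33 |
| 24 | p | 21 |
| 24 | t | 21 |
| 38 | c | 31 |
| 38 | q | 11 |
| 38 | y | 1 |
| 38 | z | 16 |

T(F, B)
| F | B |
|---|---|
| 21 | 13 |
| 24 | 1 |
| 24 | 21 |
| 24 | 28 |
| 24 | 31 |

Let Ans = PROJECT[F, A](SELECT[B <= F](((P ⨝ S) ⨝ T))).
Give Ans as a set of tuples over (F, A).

P ⋈ S (natural join on F): {(17, n, 24, k, n, 33), (17, n, 24, k, p, 21), (17, n, 24, k, t, 21), (2, n, 38, t, c, 31), (2, n, 38, t, q, 11), (2, n, 38, t, y, 1), (2, n, 38, t, z, 16), (28, c, 24, t, n, 33), (28, c, 24, t, p, 21), (28, c, 24, t, t, 21), (34, r, 24, y, n, 33), (34, r, 24, y, p, 21), (34, r, 24, y, t, 21), (39, c, 24, z, n, 33), (39, c, 24, z, p, 21), (39, c, 24, z, t, 21), (8, m, 24, x, n, 33), (8, m, 24, x, p, 21), (8, m, 24, x, t, 21)}
(P ⨝ S) ⋈ T (natural join on F): {(17, n, 24, k, n, 33, 1), (17, n, 24, k, n, 33, 21), (17, n, 24, k, n, 33, 28), (17, n, 24, k, n, 33, 31), (17, n, 24, k, p, 21, 1), (17, n, 24, k, p, 21, 21), (17, n, 24, k, p, 21, 28), (17, n, 24, k, p, 21, 31), (17, n, 24, k, t, 21, 1), (17, n, 24, k, t, 21, 21), (17, n, 24, k, t, 21, 28), (17, n, 24, k, t, 21, 31), (28, c, 24, t, n, 33, 1), (28, c, 24, t, n, 33, 21), (28, c, 24, t, n, 33, 28), (28, c, 24, t, n, 33, 31), (28, c, 24, t, p, 21, 1), (28, c, 24, t, p, 21, 21), (28, c, 24, t, p, 21, 28), (28, c, 24, t, p, 21, 31), (28, c, 24, t, t, 21, 1), (28, c, 24, t, t, 21, 21), (28, c, 24, t, t, 21, 28), (28, c, 24, t, t, 21, 31), (34, r, 24, y, n, 33, 1), (34, r, 24, y, n, 33, 21), (34, r, 24, y, n, 33, 28), (34, r, 24, y, n, 33, 31), (34, r, 24, y, p, 21, 1), (34, r, 24, y, p, 21, 21), (34, r, 24, y, p, 21, 28), (34, r, 24, y, p, 21, 31), (34, r, 24, y, t, 21, 1), (34, r, 24, y, t, 21, 21), (34, r, 24, y, t, 21, 28), (34, r, 24, y, t, 21, 31), (39, c, 24, z, n, 33, 1), (39, c, 24, z, n, 33, 21), (39, c, 24, z, n, 33, 28), (39, c, 24, z, n, 33, 31), (39, c, 24, z, p, 21, 1), (39, c, 24, z, p, 21, 21), (39, c, 24, z, p, 21, 28), (39, c, 24, z, p, 21, 31), (39, c, 24, z, t, 21, 1), (39, c, 24, z, t, 21, 21), (39, c, 24, z, t, 21, 28), (39, c, 24, z, t, 21, 31), (8, m, 24, x, n, 33, 1), (8, m, 24, x, n, 33, 21), (8, m, 24, x, n, 33, 28), (8, m, 24, x, n, 33, 31), (8, m, 24, x, p, 21, 1), (8, m, 24, x, p, 21, 21), (8, m, 24, x, p, 21, 28), (8, m, 24, x, p, 21, 31), (8, m, 24, x, t, 21, 1), (8, m, 24, x, t, 21, 21), (8, m, 24, x, t, 21, 28), (8, m, 24, x, t, 21, 31)}
Selection B <= F: {(17, n, 24, k, n, 33, 1), (17, n, 24, k, n, 33, 21), (17, n, 24, k, p, 21, 1), (17, n, 24, k, p, 21, 21), (17, n, 24, k, t, 21, 1), (17, n, 24, k, t, 21, 21), (28, c, 24, t, n, 33, 1), (28, c, 24, t, n, 33, 21), (28, c, 24, t, p, 21, 1), (28, c, 24, t, p, 21, 21), (28, c, 24, t, t, 21, 1), (28, c, 24, t, t, 21, 21), (34, r, 24, y, n, 33, 1), (34, r, 24, y, n, 33, 21), (34, r, 24, y, p, 21, 1), (34, r, 24, y, p, 21, 21), (34, r, 24, y, t, 21, 1), (34, r, 24, y, t, 21, 21), (39, c, 24, z, n, 33, 1), (39, c, 24, z, n, 33, 21), (39, c, 24, z, p, 21, 1), (39, c, 24, z, p, 21, 21), (39, c, 24, z, t, 21, 1), (39, c, 24, z, t, 21, 21), (8, m, 24, x, n, 33, 1), (8, m, 24, x, n, 33, 21), (8, m, 24, x, p, 21, 1), (8, m, 24, x, p, 21, 21), (8, m, 24, x, t, 21, 1), (8, m, 24, x, t, 21, 21)}
π_{F, A} gives {(24, 17), (24, 28), (24, 34), (24, 39), (24, 8)} (25 duplicate(s) eliminated).

{(24, 17), (24, 28), (24, 34), (24, 39), (24, 8)}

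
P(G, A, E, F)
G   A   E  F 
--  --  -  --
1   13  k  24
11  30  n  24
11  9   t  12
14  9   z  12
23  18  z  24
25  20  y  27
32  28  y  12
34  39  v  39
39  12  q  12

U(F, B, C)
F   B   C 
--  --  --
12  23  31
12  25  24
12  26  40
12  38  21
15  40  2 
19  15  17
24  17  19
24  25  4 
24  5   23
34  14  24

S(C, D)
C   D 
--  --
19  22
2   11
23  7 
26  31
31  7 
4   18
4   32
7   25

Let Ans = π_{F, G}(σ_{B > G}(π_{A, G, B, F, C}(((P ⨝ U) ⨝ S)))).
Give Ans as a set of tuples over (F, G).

P ⋈ U (natural join on F): {(1, 13, k, 24, 17, 19), (1, 13, k, 24, 25, 4), (1, 13, k, 24, 5, 23), (11, 30, n, 24, 17, 19), (11, 30, n, 24, 25, 4), (11, 30, n, 24, 5, 23), (11, 9, t, 12, 23, 31), (11, 9, t, 12, 25, 24), (11, 9, t, 12, 26, 40), (11, 9, t, 12, 38, 21), (14, 9, z, 12, 23, 31), (14, 9, z, 12, 25, 24), (14, 9, z, 12, 26, 40), (14, 9, z, 12, 38, 21), (23, 18, z, 24, 17, 19), (23, 18, z, 24, 25, 4), (23, 18, z, 24, 5, 23), (32, 28, y, 12, 23, 31), (32, 28, y, 12, 25, 24), (32, 28, y, 12, 26, 40), (32, 28, y, 12, 38, 21), (39, 12, q, 12, 23, 31), (39, 12, q, 12, 25, 24), (39, 12, q, 12, 26, 40), (39, 12, q, 12, 38, 21)}
(P ⨝ U) ⋈ S (natural join on C): {(1, 13, k, 24, 17, 19, 22), (1, 13, k, 24, 25, 4, 18), (1, 13, k, 24, 25, 4, 32), (1, 13, k, 24, 5, 23, 7), (11, 30, n, 24, 17, 19, 22), (11, 30, n, 24, 25, 4, 18), (11, 30, n, 24, 25, 4, 32), (11, 30, n, 24, 5, 23, 7), (11, 9, t, 12, 23, 31, 7), (14, 9, z, 12, 23, 31, 7), (23, 18, z, 24, 17, 19, 22), (23, 18, z, 24, 25, 4, 18), (23, 18, z, 24, 25, 4, 32), (23, 18, z, 24, 5, 23, 7), (32, 28, y, 12, 23, 31, 7), (39, 12, q, 12, 23, 31, 7)}
Keep only column(s) A, G, B, F, C (3 duplicate(s) eliminated): {(12, 39, 23, 12, 31), (13, 1, 17, 24, 19), (13, 1, 25, 24, 4), (13, 1, 5, 24, 23), (18, 23, 17, 24, 19), (18, 23, 25, 24, 4), (18, 23, 5, 24, 23), (28, 32, 23, 12, 31), (30, 11, 17, 24, 19), (30, 11, 25, 24, 4), (30, 11, 5, 24, 23), (9, 11, 23, 12, 31), (9, 14, 23, 12, 31)}
Selection B > G: {(13, 1, 17, 24, 19), (13, 1, 25, 24, 4), (13, 1, 5, 24, 23), (18, 23, 25, 24, 4), (30, 11, 17, 24, 19), (30, 11, 25, 24, 4), (9, 11, 23, 12, 31), (9, 14, 23, 12, 31)}
Keep only column(s) F, G (3 duplicate(s) eliminated): {(12, 11), (12, 14), (24, 1), (24, 11), (24, 23)}

{(12, 11), (12, 14), (24, 1), (24, 11), (24, 23)}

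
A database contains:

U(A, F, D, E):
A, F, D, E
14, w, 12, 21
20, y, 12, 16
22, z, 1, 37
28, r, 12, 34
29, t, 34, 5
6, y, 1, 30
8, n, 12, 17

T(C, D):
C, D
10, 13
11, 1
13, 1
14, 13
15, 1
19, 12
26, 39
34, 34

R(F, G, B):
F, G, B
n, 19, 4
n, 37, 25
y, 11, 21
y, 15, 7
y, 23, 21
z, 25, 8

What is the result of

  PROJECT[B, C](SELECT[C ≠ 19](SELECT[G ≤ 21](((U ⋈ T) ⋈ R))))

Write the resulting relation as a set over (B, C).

U ⋈ T (natural join on D): {(14, w, 12, 21, 19), (20, y, 12, 16, 19), (22, z, 1, 37, 11), (22, z, 1, 37, 13), (22, z, 1, 37, 15), (28, r, 12, 34, 19), (29, t, 34, 5, 34), (6, y, 1, 30, 11), (6, y, 1, 30, 13), (6, y, 1, 30, 15), (8, n, 12, 17, 19)}
(U ⋈ T) ⋈ R (natural join on F): {(20, y, 12, 16, 19, 11, 21), (20, y, 12, 16, 19, 15, 7), (20, y, 12, 16, 19, 23, 21), (22, z, 1, 37, 11, 25, 8), (22, z, 1, 37, 13, 25, 8), (22, z, 1, 37, 15, 25, 8), (6, y, 1, 30, 11, 11, 21), (6, y, 1, 30, 11, 15, 7), (6, y, 1, 30, 11, 23, 21), (6, y, 1, 30, 13, 11, 21), (6, y, 1, 30, 13, 15, 7), (6, y, 1, 30, 13, 23, 21), (6, y, 1, 30, 15, 11, 21), (6, y, 1, 30, 15, 15, 7), (6, y, 1, 30, 15, 23, 21), (8, n, 12, 17, 19, 19, 4), (8, n, 12, 17, 19, 37, 25)}
Selection G ≤ 21: {(20, y, 12, 16, 19, 11, 21), (20, y, 12, 16, 19, 15, 7), (6, y, 1, 30, 11, 11, 21), (6, y, 1, 30, 11, 15, 7), (6, y, 1, 30, 13, 11, 21), (6, y, 1, 30, 13, 15, 7), (6, y, 1, 30, 15, 11, 21), (6, y, 1, 30, 15, 15, 7), (8, n, 12, 17, 19, 19, 4)}
Selection C ≠ 19: {(6, y, 1, 30, 11, 11, 21), (6, y, 1, 30, 11, 15, 7), (6, y, 1, 30, 13, 11, 21), (6, y, 1, 30, 13, 15, 7), (6, y, 1, 30, 15, 11, 21), (6, y, 1, 30, 15, 15, 7)}
Keep only column(s) B, C: {(21, 11), (21, 13), (21, 15), (7, 11), (7, 13), (7, 15)}

{(21, 11), (21, 13), (21, 15), (7, 11), (7, 13), (7, 15)}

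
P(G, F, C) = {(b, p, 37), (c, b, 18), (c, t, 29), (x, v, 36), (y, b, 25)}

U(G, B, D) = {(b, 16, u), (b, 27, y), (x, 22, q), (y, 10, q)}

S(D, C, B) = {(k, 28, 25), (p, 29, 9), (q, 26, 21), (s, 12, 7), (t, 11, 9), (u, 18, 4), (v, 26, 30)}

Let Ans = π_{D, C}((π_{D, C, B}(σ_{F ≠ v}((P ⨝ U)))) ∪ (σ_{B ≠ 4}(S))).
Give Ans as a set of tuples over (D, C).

{(k, 28), (p, 29), (q, 25), (q, 26), (s, 12), (t, 11), (u, 37), (v, 26), (y, 37)}

Joining P and U on G yields {(b, p, 37, 16, u), (b, p, 37, 27, y), (x, v, 36, 22, q), (y, b, 25, 10, q)}.
Selection F ≠ v: {(b, p, 37, 16, u), (b, p, 37, 27, y), (y, b, 25, 10, q)}
Projecting to D, C, B: {(q, 25, 10), (u, 37, 16), (y, 37, 27)}
Selection B ≠ 4: {(k, 28, 25), (p, 29, 9), (q, 26, 21), (s, 12, 7), (t, 11, 9), (v, 26, 30)}
Union: {(q, 25, 10), (u, 37, 16), (y, 37, 27)} with {(k, 28, 25), (p, 29, 9), (q, 26, 21), (s, 12, 7), (t, 11, 9), (v, 26, 30)} → {(k, 28, 25), (p, 29, 9), (q, 25, 10), (q, 26, 21), (s, 12, 7), (t, 11, 9), (u, 37, 16), (v, 26, 30), (y, 37, 27)}
Projecting to D, C: {(k, 28), (p, 29), (q, 25), (q, 26), (s, 12), (t, 11), (u, 37), (v, 26), (y, 37)}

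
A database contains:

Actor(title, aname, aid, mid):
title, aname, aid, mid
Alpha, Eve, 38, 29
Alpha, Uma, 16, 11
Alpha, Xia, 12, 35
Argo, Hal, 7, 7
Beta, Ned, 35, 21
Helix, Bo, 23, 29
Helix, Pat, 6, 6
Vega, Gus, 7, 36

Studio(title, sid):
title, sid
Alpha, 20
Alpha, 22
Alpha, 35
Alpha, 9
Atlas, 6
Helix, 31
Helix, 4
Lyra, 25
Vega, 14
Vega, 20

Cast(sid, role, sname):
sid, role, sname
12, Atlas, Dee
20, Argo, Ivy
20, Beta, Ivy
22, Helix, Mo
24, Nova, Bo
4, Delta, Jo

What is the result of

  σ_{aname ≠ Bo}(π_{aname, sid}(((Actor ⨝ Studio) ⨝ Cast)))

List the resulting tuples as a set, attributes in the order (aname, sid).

{(Eve, 20), (Eve, 22), (Gus, 20), (Pat, 4), (Uma, 20), (Uma, 22), (Xia, 20), (Xia, 22)}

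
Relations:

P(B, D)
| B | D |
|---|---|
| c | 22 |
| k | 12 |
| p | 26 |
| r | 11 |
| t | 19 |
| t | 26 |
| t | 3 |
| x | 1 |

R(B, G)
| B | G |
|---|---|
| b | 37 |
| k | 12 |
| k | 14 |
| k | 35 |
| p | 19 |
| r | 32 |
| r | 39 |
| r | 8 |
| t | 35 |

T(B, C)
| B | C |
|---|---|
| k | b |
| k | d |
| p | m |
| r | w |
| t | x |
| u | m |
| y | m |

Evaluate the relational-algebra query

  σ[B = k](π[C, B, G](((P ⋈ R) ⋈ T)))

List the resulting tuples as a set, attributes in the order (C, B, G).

{(b, k, 12), (b, k, 14), (b, k, 35), (d, k, 12), (d, k, 14), (d, k, 35)}

Natural join on B: {(k, 12, 12), (k, 12, 14), (k, 12, 35), (p, 26, 19), (r, 11, 32), (r, 11, 39), (r, 11, 8), (t, 19, 35), (t, 26, 35), (t, 3, 35)}
Natural join on B: {(k, 12, 12, b), (k, 12, 12, d), (k, 12, 14, b), (k, 12, 14, d), (k, 12, 35, b), (k, 12, 35, d), (p, 26, 19, m), (r, 11, 32, w), (r, 11, 39, w), (r, 11, 8, w), (t, 19, 35, x), (t, 26, 35, x), (t, 3, 35, x)}
Projecting to C, B, G (2 duplicate(s) eliminated): {(b, k, 12), (b, k, 14), (b, k, 35), (d, k, 12), (d, k, 14), (d, k, 35), (m, p, 19), (w, r, 32), (w, r, 39), (w, r, 8), (x, t, 35)}
Filtering on B = k leaves {(b, k, 12), (b, k, 14), (b, k, 35), (d, k, 12), (d, k, 14), (d, k, 35)}.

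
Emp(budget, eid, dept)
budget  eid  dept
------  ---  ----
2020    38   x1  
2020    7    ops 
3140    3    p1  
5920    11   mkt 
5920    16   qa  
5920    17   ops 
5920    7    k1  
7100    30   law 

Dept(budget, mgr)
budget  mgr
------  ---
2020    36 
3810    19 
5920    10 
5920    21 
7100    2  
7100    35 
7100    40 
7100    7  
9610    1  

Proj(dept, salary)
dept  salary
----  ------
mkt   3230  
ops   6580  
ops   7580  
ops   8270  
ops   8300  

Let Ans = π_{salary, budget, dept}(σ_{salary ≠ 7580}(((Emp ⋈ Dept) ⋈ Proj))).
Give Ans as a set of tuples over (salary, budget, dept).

{(3230, 5920, mkt), (6580, 2020, ops), (6580, 5920, ops), (8270, 2020, ops), (8270, 5920, ops), (8300, 2020, ops), (8300, 5920, ops)}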